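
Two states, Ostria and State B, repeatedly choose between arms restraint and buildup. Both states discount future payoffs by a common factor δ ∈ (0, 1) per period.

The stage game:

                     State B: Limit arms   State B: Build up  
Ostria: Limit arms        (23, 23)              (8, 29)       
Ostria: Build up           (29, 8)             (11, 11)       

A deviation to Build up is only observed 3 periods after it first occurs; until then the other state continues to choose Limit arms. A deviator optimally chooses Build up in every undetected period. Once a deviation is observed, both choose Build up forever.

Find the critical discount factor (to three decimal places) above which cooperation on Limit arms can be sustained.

The best deviation is to choose Build up for all 3 undetected periods, earning 29 each, then 11 forever once detected.
Deviation value: 29(1−δ^3)/(1−δ) + 11δ^3/(1−δ); cooperation value: 23/(1−δ).
IC: 23 ≥ 29(1−δ^3) + 11δ^3 = 29 − 18δ^3.
So δ^3 ≥ 6/18 = 1/3, giving δ ≥ (1/3)^(1/3) ≈ 0.693.

0.693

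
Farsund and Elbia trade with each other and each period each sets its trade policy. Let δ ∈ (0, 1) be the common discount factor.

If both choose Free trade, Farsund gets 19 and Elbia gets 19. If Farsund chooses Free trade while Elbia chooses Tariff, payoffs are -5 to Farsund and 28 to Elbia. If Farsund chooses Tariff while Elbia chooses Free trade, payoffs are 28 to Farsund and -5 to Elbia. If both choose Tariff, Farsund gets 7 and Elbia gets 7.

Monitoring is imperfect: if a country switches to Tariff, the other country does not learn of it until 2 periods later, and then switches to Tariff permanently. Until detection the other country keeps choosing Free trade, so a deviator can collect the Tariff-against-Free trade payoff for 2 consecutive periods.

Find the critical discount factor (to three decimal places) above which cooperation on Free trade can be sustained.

A deviator earns 28 for 2 periods, then 7 forever; cooperating earns 19 forever. Multiplying the IC by (1−δ):
19 ≥ 28(1−δ^2) + 7δ^2, so 21·δ^2 ≥ 9 and δ^2 ≥ 3/7.
δ ≥ (3/7)^(1/2) ≈ 0.655.

0.655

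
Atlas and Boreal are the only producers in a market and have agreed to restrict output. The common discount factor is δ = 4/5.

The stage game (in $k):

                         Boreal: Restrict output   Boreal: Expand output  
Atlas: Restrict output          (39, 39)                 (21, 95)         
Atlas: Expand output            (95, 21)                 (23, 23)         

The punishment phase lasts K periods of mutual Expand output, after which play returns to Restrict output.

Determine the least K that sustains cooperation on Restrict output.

10

Need Σ_{k=1}^{K} δ^k ≥ (95−39)/(39−23) = 3.5000 at δ = 4/5.
At K = 9 the sum is 3.4631 < 3.5000; at K = 10 it is 3.5705 ≥ 3.5000.
So the minimum punishment length is K = 10.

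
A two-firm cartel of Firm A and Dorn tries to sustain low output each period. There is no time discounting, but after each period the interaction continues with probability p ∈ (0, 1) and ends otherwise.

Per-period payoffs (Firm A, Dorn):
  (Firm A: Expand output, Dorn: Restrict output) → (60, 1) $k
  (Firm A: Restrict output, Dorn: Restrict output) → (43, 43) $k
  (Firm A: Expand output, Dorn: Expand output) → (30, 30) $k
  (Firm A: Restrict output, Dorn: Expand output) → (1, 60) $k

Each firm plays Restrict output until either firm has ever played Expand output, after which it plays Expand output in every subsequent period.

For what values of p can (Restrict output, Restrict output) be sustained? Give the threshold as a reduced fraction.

17/30

Expected cooperation value is 43 + p·43 + p²·43 + … = 43/(1−p); deviation gives 60 + p·30/(1−p).
43 ≥ 60(1−p) + 30p ⇒ 30p ≥ 17 ⇒ p ≥ 17/30.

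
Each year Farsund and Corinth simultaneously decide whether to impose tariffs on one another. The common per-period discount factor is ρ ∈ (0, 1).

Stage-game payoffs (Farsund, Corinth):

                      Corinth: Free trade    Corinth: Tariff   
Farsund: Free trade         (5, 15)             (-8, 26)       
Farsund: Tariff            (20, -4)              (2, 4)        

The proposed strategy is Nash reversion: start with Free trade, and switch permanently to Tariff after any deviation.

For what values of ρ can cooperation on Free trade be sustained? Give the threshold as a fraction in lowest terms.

Farsund's threshold: (20−5)/(20−2) = 5/6.
Corinth's threshold: (26−15)/(26−4) = 1/2.
5/6 > 1/2, so Farsund binds and ρ* = 5/6.

5/6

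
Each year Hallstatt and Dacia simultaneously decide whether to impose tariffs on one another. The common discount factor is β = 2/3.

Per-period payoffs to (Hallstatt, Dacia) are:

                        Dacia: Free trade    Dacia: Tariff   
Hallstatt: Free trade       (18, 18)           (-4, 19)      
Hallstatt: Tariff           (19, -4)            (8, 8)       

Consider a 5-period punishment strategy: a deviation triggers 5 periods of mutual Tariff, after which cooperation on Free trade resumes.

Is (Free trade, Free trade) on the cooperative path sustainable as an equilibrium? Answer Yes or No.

Comparing payoff streams over the 6 periods until play realigns: cooperate → 18(1+β+…+β^5); deviate → 19 + 8(β+…+β^5).
Cooperation is sustained iff (18−8)(β+…+β^5) ≥ 19−18.
β+…+β^5 = 2/3·(1−(2/3)^5)/(1−2/3) = 1.7366, and (19−18)/(18−8) = 0.1000.
1.7366 ≥ 0.1000, so cooperation is sustainable.

Yes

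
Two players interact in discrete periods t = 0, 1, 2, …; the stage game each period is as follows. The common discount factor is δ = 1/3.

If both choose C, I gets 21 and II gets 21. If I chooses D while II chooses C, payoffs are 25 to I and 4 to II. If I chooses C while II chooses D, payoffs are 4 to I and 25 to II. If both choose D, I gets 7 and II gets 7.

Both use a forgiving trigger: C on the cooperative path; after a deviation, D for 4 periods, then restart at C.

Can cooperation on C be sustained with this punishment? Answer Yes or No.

IC: δ+…+δ^4 ≥ (25−21)/(21−7) = 2/7.
At δ = 1/3: partial sum = 0.4938 ≥ 0.2857. Cooperation sustainable.

Yes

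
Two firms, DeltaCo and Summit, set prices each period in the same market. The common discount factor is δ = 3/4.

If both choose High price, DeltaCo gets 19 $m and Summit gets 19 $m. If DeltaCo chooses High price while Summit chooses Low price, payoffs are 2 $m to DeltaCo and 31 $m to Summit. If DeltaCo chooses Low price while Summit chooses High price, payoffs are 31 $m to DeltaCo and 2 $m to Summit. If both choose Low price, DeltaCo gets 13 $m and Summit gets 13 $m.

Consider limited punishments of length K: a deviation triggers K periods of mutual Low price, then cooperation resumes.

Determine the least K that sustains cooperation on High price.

4

Need Σ_{k=1}^{K} δ^k ≥ (31−19)/(19−13) = 2.0000 at δ = 3/4.
At K = 3 the sum is 1.7344 < 2.0000; at K = 4 it is 2.0508 ≥ 2.0000.
So the minimum punishment length is K = 4.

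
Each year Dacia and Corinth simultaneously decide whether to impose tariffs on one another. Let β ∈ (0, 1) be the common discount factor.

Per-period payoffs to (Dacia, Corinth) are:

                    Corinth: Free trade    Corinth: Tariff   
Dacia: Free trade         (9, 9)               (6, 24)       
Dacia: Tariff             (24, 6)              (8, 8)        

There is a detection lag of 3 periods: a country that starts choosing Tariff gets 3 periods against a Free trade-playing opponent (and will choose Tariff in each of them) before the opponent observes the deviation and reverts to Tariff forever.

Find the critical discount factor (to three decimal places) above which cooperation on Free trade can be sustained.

A deviator earns 24 for 3 periods, then 8 forever; cooperating earns 9 forever. Multiplying the IC by (1−β):
9 ≥ 24(1−β^3) + 8β^3, so 16·β^3 ≥ 15 and β^3 ≥ 15/16.
β ≥ (15/16)^(1/3) ≈ 0.979.

0.979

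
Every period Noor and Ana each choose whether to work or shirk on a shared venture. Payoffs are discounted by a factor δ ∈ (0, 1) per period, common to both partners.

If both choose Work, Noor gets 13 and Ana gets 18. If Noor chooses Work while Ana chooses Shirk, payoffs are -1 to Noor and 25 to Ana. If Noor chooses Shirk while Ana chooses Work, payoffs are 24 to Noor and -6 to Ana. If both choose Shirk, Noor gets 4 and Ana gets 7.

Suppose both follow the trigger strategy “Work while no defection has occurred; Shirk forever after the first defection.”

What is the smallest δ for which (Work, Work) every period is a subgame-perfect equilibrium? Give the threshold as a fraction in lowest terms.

11/20

Noor: cooperation gives 13 each period; deviation gives 24 once then 4 forever.
  13/(1−δ) ≥ 24 + 4δ/(1−δ) ⇒ δ ≥ 11/20.
Ana: cooperation gives 18 each period; deviation gives 25 once then 7 forever.
  δ ≥ 7/18.
Both must hold, so the binding constraint is Noor's: δ ≥ 11/20.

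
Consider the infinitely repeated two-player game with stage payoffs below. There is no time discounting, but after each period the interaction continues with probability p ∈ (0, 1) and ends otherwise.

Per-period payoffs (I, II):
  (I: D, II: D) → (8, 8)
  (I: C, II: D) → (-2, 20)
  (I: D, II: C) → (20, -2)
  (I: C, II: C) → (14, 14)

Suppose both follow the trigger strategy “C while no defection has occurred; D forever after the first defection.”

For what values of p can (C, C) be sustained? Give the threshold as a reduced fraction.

1/2

Expected cooperation value is 14 + p·14 + p²·14 + … = 14/(1−p); deviation gives 20 + p·8/(1−p).
14 ≥ 20(1−p) + 8p ⇒ 12p ≥ 6 ⇒ p ≥ 6/12 = 1/2.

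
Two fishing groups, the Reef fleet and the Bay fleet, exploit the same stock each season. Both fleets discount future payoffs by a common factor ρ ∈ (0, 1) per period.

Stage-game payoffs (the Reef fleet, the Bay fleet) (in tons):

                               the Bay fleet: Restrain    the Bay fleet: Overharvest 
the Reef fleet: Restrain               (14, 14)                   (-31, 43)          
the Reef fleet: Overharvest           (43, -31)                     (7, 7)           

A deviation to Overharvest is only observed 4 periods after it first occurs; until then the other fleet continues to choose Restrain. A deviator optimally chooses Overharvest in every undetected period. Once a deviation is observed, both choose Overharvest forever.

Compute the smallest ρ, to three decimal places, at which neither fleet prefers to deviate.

A deviator earns 43 for 4 periods, then 7 forever; cooperating earns 14 forever. Multiplying the IC by (1−ρ):
14 ≥ 43(1−ρ^4) + 7ρ^4, so 36·ρ^4 ≥ 29 and ρ^4 ≥ 29/36.
ρ ≥ (29/36)^(1/4) ≈ 0.947.

0.947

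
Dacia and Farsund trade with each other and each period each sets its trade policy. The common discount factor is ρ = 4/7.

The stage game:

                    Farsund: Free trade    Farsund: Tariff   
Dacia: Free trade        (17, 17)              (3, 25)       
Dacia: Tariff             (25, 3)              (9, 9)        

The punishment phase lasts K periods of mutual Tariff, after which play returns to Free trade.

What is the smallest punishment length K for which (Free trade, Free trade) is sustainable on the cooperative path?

3

Need Σ_{k=1}^{K} ρ^k ≥ (25−17)/(17−9) = 1.0000 at ρ = 4/7.
At K = 2 the sum is 0.8980 < 1.0000; at K = 3 it is 1.0845 ≥ 1.0000.
So the minimum punishment length is K = 3.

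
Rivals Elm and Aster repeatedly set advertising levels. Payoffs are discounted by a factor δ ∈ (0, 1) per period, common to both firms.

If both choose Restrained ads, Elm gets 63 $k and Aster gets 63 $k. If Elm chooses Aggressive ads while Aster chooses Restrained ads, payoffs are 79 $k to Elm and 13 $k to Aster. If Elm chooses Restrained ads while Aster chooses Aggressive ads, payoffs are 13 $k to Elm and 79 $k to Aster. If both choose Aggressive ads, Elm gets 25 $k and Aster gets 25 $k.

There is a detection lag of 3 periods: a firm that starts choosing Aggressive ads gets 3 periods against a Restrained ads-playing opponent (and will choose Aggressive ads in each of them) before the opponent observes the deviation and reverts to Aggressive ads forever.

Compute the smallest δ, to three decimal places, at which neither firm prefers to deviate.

0.667

Deviating for the 3 undetected periods gains 79−63 = 16 per period over cooperation, then loses 63−25 = 38 per period forever once punishment starts.
Gain: 16(1 + δ + … + δ^2); loss: 38·δ^3/(1−δ).
No profitable deviation ⇔ 16(1−δ^3) ≤ 38·δ^3, i.e. δ^3 ≥ 16/(16+38) = 8/27.
Hence δ ≥ (8/27)^(1/3) ≈ 0.667.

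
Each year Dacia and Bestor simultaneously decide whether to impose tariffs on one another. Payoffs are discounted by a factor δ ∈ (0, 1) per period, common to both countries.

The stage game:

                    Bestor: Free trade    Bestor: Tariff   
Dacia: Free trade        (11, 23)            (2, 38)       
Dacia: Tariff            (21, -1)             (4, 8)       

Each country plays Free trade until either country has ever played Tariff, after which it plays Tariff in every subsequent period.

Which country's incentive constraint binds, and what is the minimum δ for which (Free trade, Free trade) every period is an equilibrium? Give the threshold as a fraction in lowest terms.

Dacia; δ ≥ 10/17

Dacia's threshold: (21−11)/(21−4) = 10/17.
Bestor's threshold: (38−23)/(38−8) = 1/2.
10/17 > 1/2, so Dacia binds and δ* = 10/17.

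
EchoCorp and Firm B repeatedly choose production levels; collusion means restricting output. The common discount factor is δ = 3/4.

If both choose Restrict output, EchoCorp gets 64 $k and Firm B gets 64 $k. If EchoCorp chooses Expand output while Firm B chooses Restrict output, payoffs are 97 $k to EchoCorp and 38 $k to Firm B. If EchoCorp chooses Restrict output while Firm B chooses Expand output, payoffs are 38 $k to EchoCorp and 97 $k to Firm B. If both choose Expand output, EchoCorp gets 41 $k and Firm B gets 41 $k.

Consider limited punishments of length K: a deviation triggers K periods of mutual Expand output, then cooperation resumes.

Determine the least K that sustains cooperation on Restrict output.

3

IC: δ(1−δ^K)/(1−δ) ≥ (97−64)/(64−41) = 33/23.
With δ = 3/4: need 1 − δ^K ≥ 33/23·(1−3/4)/(3/4), i.e. δ^K ≤ 0.5217.
Since (3/4)^2 = 0.5625 and (3/4)^3 = 0.4219, the smallest such K is 3.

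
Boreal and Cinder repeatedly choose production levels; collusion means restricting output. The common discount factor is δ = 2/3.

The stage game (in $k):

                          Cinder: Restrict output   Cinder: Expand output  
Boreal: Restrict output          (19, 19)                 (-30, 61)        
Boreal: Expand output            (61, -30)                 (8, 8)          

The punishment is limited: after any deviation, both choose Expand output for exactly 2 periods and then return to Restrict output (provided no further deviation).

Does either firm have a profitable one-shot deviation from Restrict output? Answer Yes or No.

Yes

IC: δ+…+δ^2 ≥ (61−19)/(19−8) = 42/11.
At δ = 2/3: partial sum = 1.1111 < 3.8182. Cooperation not sustainable.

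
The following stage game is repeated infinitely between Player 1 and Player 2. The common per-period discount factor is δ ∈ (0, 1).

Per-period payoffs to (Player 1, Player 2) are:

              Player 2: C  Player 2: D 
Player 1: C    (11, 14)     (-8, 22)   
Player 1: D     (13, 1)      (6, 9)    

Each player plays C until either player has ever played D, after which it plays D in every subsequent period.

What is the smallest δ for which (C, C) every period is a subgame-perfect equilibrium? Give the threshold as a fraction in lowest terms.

For Player 1: deviation gain 13−11 = 2, per-period punishment loss 11−6 = 5. IC gives δ ≥ 2/7.
For Player 2: gain 8, loss 5 per period, so δ ≥ 8/13.
The tighter constraint is Player 2's, so cooperation needs δ ≥ 8/13.

8/13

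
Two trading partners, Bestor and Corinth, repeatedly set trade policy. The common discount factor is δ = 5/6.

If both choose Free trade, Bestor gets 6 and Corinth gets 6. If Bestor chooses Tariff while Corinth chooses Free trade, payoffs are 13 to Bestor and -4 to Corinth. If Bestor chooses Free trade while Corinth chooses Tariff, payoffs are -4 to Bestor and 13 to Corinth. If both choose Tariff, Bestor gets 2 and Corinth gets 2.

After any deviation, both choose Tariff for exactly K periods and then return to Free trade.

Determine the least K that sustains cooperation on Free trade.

IC: δ(1−δ^K)/(1−δ) ≥ (13−6)/(6−2) = 7/4.
With δ = 5/6: need 1 − δ^K ≥ 7/4·(1−5/6)/(5/6), i.e. δ^K ≤ 0.6500.
Since (5/6)^2 = 0.6944 and (5/6)^3 = 0.5787, the smallest such K is 3.

3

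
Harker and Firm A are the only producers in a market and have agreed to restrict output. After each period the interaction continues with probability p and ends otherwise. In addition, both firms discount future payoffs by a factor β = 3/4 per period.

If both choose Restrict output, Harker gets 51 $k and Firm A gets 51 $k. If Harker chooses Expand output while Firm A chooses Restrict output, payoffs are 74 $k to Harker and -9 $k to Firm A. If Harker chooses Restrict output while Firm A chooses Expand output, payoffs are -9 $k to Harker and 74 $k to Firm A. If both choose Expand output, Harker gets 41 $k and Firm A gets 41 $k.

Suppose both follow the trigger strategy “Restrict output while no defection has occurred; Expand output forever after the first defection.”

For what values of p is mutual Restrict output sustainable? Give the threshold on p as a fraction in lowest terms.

With continuation probability p and discount β, the effective per-period discount factor is βp.
Grim-trigger IC: βp ≥ (74−51)/(74−41) = 23/33.
So p ≥ (23/33)/(3/4) = 92/99.

92/99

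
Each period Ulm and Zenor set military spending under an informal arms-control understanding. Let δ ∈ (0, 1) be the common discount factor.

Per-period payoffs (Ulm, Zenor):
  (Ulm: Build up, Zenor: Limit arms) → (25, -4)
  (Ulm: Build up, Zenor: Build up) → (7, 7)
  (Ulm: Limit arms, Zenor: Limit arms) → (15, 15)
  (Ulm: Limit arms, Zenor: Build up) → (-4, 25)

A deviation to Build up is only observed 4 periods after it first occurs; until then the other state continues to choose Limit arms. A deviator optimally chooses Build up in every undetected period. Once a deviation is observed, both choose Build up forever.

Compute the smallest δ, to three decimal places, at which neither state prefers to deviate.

0.863

A deviator earns 25 for 4 periods, then 7 forever; cooperating earns 15 forever. Multiplying the IC by (1−δ):
15 ≥ 25(1−δ^4) + 7δ^4, so 18·δ^4 ≥ 10 and δ^4 ≥ 5/9.
δ ≥ (5/9)^(1/4) ≈ 0.863.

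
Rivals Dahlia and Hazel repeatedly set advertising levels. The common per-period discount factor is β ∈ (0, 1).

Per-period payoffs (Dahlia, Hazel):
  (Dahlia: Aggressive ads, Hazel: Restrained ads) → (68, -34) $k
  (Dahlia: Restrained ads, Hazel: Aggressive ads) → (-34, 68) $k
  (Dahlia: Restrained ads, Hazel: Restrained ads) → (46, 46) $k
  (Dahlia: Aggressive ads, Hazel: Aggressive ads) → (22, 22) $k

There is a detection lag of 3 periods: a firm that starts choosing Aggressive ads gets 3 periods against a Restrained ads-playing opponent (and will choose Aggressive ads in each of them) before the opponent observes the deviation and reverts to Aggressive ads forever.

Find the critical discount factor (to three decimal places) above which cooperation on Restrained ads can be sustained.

The best deviation is to choose Aggressive ads for all 3 undetected periods, earning 68 each, then 22 forever once detected.
Deviation value: 68(1−β^3)/(1−β) + 22β^3/(1−β); cooperation value: 46/(1−β).
IC: 46 ≥ 68(1−β^3) + 22β^3 = 68 − 46β^3.
So β^3 ≥ 22/46 = 11/23, giving β ≥ (11/23)^(1/3) ≈ 0.782.

0.782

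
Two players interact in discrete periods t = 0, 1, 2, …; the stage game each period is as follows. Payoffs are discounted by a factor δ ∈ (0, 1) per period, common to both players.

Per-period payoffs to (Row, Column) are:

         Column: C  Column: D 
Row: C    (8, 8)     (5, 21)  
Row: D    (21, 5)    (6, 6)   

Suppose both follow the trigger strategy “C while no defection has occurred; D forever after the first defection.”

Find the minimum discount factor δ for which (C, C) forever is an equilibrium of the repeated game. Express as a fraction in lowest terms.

13/15

Under grim trigger the critical discount factor is (T−C)/(T−P) with T = 21, C = 8, P = 6.
δ* = (21−8)/(21−6) = 13/15.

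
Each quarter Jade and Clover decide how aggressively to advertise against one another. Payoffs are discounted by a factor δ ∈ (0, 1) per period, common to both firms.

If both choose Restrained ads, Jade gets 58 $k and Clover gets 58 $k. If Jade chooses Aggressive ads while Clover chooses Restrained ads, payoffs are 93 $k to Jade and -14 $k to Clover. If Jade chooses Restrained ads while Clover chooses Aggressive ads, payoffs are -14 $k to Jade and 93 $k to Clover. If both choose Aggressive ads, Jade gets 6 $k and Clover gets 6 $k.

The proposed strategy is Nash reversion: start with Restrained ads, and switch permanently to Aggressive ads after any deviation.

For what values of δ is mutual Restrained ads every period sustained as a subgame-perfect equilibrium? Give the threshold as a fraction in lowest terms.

One-period gain from deviating is 93 − 58 = 35. The loss is 58 − 6 = 52 in every subsequent period, with present value 52·δ/(1−δ).
Deviation is unprofitable when 52·δ/(1−δ) ≥ 35, i.e. δ/(1−δ) ≥ 35/52.
Equivalently δ ≥ 35/(35+52) = 35/87.

35/87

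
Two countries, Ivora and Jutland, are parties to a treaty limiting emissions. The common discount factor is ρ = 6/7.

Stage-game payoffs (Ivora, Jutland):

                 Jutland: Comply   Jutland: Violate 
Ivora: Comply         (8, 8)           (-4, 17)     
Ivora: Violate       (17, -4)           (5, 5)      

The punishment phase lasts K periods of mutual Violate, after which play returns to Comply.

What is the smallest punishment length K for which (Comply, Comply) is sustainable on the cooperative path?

5

Need Σ_{k=1}^{K} ρ^k ≥ (17−8)/(8−5) = 3.0000 at ρ = 6/7.
At K = 4 the sum is 2.7613 < 3.0000; at K = 5 it is 3.2240 ≥ 3.0000.
So the minimum punishment length is K = 5.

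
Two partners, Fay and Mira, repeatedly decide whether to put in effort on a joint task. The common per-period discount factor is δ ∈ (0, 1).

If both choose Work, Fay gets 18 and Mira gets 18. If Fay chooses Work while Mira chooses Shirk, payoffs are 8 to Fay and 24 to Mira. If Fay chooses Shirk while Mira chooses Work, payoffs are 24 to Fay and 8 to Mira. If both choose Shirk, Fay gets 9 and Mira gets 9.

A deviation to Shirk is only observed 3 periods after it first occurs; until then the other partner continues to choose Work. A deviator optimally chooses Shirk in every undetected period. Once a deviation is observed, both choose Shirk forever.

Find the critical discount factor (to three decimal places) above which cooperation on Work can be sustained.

The best deviation is to choose Shirk for all 3 undetected periods, earning 24 each, then 9 forever once detected.
Deviation value: 24(1−δ^3)/(1−δ) + 9δ^3/(1−δ); cooperation value: 18/(1−δ).
IC: 18 ≥ 24(1−δ^3) + 9δ^3 = 24 − 15δ^3.
So δ^3 ≥ 6/15 = 2/5, giving δ ≥ (2/5)^(1/3) ≈ 0.737.

0.737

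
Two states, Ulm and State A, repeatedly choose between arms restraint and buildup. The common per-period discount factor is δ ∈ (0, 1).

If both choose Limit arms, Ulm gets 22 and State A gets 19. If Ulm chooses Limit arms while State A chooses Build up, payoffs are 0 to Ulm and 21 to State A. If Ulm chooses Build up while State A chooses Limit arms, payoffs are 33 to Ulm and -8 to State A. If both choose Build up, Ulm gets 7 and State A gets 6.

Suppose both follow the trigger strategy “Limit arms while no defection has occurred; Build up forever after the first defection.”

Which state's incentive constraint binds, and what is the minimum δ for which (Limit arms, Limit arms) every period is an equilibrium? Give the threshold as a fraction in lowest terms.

Ulm; δ ≥ 11/26

Ulm: cooperation gives 22 each period; deviation gives 33 once then 7 forever.
  22/(1−δ) ≥ 33 + 7δ/(1−δ) ⇒ δ ≥ 11/26.
State A: cooperation gives 19 each period; deviation gives 21 once then 6 forever.
  δ ≥ 2/15.
Both must hold, so the binding constraint is Ulm's: δ ≥ 11/26.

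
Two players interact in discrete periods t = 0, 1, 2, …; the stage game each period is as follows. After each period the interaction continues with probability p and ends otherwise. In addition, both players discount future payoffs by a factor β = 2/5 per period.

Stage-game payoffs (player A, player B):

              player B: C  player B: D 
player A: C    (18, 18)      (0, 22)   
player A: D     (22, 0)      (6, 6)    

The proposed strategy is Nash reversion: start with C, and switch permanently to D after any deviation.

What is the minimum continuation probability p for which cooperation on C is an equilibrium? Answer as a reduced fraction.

Expected continuation weight on next period's payoff is β·p = 2/5·p, which plays the role of the discount factor.
Cooperation requires 2/5·p ≥ (22−18)/(22−6) = 1/4, hence p ≥ 5/8.

5/8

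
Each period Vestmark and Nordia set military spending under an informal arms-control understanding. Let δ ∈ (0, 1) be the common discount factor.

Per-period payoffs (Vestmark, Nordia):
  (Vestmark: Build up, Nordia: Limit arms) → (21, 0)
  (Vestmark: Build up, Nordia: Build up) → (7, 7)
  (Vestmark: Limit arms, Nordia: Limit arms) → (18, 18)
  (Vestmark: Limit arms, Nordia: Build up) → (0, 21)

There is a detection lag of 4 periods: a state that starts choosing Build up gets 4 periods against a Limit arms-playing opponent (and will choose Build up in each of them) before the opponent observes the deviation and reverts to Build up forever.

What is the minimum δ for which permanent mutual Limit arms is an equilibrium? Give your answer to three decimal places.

0.680

The best deviation is to choose Build up for all 4 undetected periods, earning 21 each, then 7 forever once detected.
Deviation value: 21(1−δ^4)/(1−δ) + 7δ^4/(1−δ); cooperation value: 18/(1−δ).
IC: 18 ≥ 21(1−δ^4) + 7δ^4 = 21 − 14δ^4.
So δ^4 ≥ 3/14, giving δ ≥ (3/14)^(1/4) ≈ 0.680.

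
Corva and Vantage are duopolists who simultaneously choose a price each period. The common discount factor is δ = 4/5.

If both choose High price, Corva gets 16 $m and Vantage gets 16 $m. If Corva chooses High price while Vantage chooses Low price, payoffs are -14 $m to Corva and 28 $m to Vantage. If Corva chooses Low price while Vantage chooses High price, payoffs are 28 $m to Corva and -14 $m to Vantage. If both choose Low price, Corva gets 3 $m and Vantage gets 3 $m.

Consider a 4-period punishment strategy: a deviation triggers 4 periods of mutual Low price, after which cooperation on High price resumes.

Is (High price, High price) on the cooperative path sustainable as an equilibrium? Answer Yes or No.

Comparing payoff streams over the 5 periods until play realigns: cooperate → 16(1+δ+…+δ^4); deviate → 28 + 3(δ+…+δ^4).
Cooperation is sustained iff (16−3)(δ+…+δ^4) ≥ 28−16.
δ+…+δ^4 = 4/5·(1−(4/5)^4)/(1−4/5) = 2.3616, and (28−16)/(16−3) = 0.9231.
2.3616 ≥ 0.9231, so cooperation is sustainable.

Yes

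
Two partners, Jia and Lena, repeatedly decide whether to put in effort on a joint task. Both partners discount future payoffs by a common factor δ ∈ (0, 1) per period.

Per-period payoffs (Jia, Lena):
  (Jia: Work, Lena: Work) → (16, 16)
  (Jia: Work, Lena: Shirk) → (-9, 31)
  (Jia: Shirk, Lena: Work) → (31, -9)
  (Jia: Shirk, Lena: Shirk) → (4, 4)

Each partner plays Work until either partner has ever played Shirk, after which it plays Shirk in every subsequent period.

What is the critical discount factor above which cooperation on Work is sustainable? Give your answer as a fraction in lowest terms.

5/9

16/(1−δ) ≥ 31 + 4δ/(1−δ)
16 ≥ 31 − 27δ
δ ≥ 15/27 = 5/9.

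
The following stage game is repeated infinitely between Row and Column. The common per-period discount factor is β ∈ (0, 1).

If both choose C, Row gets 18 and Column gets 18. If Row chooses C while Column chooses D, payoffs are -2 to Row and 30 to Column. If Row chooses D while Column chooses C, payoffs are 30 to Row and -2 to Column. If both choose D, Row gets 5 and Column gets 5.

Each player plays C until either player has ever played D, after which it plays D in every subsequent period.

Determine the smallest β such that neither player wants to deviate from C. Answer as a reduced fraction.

12/25

Cooperation forever yields 18 each period: 18/(1−β).
Deviating yields 30 once, then 5 forever: 30 + 5β/(1−β).
No profitable deviation requires 18/(1−β) ≥ 30 + 5β/(1−β).
Multiplying by (1−β): 18 ≥ 30(1−β) + 5β = 30 − 25β.
So 25β ≥ 12, i.e. β ≥ 12/25.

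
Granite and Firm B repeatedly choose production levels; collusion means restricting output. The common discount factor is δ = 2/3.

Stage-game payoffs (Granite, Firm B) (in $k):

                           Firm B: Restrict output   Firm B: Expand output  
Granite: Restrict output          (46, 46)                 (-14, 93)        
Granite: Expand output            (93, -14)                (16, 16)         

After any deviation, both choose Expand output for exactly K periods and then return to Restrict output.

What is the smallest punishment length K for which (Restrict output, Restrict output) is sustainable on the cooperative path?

4

Need Σ_{k=1}^{K} δ^k ≥ (93−46)/(46−16) = 1.5667 at δ = 2/3.
At K = 3 the sum is 1.4074 < 1.5667; at K = 4 it is 1.6049 ≥ 1.5667.
So the minimum punishment length is K = 4.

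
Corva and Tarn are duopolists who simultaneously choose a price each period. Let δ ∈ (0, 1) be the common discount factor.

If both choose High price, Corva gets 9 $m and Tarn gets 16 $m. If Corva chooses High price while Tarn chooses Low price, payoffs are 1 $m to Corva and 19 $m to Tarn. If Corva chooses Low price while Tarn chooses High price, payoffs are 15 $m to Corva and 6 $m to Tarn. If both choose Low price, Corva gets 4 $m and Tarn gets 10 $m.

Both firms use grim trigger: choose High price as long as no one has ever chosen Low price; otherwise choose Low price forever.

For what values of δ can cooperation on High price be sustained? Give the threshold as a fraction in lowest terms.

6/11

Corva: cooperation gives 9 each period; deviation gives 15 once then 4 forever.
  9/(1−δ) ≥ 15 + 4δ/(1−δ) ⇒ δ ≥ 6/11.
Tarn: cooperation gives 16 each period; deviation gives 19 once then 10 forever.
  δ ≥ 3/9 = 1/3.
Both must hold, so the binding constraint is Corva's: δ ≥ 6/11.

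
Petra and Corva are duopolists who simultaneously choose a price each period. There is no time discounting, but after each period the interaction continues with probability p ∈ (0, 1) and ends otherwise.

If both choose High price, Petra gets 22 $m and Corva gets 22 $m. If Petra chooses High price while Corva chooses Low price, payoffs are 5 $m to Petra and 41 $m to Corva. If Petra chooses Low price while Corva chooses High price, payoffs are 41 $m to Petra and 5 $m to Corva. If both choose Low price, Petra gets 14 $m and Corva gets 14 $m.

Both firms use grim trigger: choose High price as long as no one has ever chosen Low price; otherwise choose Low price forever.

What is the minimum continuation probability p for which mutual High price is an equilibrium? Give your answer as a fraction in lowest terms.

Expected cooperation value is 22 + p·22 + p²·22 + … = 22/(1−p); deviation gives 41 + p·14/(1−p).
22 ≥ 41(1−p) + 14p ⇒ 27p ≥ 19 ⇒ p ≥ 19/27.

19/27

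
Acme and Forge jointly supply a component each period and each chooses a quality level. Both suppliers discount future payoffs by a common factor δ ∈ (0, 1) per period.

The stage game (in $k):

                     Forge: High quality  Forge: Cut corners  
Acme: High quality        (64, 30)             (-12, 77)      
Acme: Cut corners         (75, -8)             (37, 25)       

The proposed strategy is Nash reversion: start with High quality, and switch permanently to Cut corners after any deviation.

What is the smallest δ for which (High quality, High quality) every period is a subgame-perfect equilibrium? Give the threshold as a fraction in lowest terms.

Acme: cooperation gives 64 each period; deviation gives 75 once then 37 forever.
  64/(1−δ) ≥ 75 + 37δ/(1−δ) ⇒ δ ≥ 11/38.
Forge: cooperation gives 30 each period; deviation gives 77 once then 25 forever.
  δ ≥ 47/52.
Both must hold, so the binding constraint is Forge's: δ ≥ 47/52.

47/52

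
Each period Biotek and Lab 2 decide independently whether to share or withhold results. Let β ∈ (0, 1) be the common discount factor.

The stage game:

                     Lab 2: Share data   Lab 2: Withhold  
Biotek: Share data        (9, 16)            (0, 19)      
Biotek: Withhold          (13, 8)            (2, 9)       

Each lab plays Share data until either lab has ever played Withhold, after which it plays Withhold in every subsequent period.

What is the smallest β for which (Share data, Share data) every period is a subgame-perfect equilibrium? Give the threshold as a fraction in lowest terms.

4/11

Biotek: cooperation gives 9 each period; deviation gives 13 once then 2 forever.
  9/(1−β) ≥ 13 + 2β/(1−β) ⇒ β ≥ 4/11.
Lab 2: cooperation gives 16 each period; deviation gives 19 once then 9 forever.
  β ≥ 3/10.
Both must hold, so the binding constraint is Biotek's: β ≥ 4/11.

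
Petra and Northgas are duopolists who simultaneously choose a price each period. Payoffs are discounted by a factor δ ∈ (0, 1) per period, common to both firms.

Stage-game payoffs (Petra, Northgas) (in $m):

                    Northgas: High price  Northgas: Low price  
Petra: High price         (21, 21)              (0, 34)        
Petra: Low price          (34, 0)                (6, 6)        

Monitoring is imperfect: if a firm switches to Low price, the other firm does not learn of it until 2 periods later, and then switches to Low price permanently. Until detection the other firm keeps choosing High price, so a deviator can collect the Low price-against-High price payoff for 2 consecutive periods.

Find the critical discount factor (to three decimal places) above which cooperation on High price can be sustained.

A deviator earns 34 for 2 periods, then 6 forever; cooperating earns 21 forever. Multiplying the IC by (1−δ):
21 ≥ 34(1−δ^2) + 6δ^2, so 28·δ^2 ≥ 13 and δ^2 ≥ 13/28.
δ ≥ (13/28)^(1/2) ≈ 0.681.

0.681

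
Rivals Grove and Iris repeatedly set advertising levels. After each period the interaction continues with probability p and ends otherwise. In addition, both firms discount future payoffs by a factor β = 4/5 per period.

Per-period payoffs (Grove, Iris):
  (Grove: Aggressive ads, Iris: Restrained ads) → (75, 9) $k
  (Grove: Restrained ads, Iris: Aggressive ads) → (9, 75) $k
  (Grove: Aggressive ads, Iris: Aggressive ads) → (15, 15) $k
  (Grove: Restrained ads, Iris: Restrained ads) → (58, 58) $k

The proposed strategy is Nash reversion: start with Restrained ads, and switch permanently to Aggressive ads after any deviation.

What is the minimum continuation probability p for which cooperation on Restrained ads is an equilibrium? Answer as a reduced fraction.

17/48

Expected continuation weight on next period's payoff is β·p = 4/5·p, which plays the role of the discount factor.
Cooperation requires 4/5·p ≥ (75−58)/(75−15) = 17/60, hence p ≥ 17/48.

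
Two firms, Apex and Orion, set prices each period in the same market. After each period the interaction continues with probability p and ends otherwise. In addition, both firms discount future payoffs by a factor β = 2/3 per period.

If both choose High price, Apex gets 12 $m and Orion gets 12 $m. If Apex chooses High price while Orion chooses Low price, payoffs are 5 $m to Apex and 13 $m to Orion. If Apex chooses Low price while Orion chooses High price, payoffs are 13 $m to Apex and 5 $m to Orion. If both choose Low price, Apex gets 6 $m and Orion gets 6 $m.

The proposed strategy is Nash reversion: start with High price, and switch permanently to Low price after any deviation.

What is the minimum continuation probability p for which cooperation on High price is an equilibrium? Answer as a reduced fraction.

With continuation probability p and discount β, the effective per-period discount factor is βp.
Grim-trigger IC: βp ≥ (13−12)/(13−6) = 1/7.
So p ≥ (1/7)/(2/3) = 3/14.

3/14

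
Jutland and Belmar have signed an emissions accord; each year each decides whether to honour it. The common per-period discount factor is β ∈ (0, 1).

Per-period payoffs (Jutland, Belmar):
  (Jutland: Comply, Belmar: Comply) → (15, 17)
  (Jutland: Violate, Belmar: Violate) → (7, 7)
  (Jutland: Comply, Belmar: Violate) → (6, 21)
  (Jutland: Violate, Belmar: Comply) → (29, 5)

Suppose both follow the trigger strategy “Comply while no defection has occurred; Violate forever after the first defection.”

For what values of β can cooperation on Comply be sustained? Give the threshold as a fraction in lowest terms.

7/11

For Jutland: deviation gain 29−15 = 14, per-period punishment loss 15−7 = 8. IC gives β ≥ 14/22 = 7/11.
For Belmar: gain 4, loss 10 per period, so β ≥ 4/14 = 2/7.
The tighter constraint is Jutland's, so cooperation needs β ≥ 7/11.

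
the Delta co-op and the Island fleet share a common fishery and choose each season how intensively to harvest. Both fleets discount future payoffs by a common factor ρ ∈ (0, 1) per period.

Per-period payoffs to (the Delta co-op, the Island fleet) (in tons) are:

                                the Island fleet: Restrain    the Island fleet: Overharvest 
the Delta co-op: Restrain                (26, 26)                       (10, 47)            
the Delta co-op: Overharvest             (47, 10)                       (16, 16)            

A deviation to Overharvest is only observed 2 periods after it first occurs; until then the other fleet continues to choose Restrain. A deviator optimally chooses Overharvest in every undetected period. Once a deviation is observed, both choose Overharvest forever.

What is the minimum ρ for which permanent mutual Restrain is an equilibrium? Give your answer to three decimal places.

0.823

The best deviation is to choose Overharvest for all 2 undetected periods, earning 47 each, then 16 forever once detected.
Deviation value: 47(1−ρ^2)/(1−ρ) + 16ρ^2/(1−ρ); cooperation value: 26/(1−ρ).
IC: 26 ≥ 47(1−ρ^2) + 16ρ^2 = 47 − 31ρ^2.
So ρ^2 ≥ 21/31, giving ρ ≥ (21/31)^(1/2) ≈ 0.823.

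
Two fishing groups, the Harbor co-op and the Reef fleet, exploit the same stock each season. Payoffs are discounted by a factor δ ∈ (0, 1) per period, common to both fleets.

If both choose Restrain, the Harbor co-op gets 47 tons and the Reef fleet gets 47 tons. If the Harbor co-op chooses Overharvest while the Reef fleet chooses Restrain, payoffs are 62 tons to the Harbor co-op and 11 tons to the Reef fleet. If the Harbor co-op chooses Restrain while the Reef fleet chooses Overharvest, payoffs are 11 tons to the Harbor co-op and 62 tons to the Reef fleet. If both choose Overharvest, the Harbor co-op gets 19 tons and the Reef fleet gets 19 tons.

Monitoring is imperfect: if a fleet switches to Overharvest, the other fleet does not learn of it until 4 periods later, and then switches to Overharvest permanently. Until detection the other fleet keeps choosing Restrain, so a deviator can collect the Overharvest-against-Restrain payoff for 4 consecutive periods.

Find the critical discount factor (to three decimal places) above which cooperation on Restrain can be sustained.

A deviator earns 62 for 4 periods, then 19 forever; cooperating earns 47 forever. Multiplying the IC by (1−δ):
47 ≥ 62(1−δ^4) + 19δ^4, so 43·δ^4 ≥ 15 and δ^4 ≥ 15/43.
δ ≥ (15/43)^(1/4) ≈ 0.769.

0.769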